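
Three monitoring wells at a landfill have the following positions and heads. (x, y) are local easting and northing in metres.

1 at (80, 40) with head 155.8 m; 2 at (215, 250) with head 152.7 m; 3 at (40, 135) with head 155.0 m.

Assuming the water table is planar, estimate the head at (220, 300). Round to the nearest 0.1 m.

Differences from 1: to 2 (Δx, Δy, Δh) = (135, 210, -3.1); to 3 = (-40, 95, -0.8).
Solve a·Δx + b·Δy = Δh: det = 135·95 − (-40)·210 = 21225.
∂h/∂x = [(-3.1)·95 − (-0.8)·210] / 21225 = -0.005960
∂h/∂y = [135·(-0.8) − (-40)·(-3.1)] / 21225 = -0.01093
h(220, 300) = 155.8 + (-0.005960)·(140) + (-0.01093)·(260) = 155.8 -0.834 -2.842 = 152.124 m.

152.1 m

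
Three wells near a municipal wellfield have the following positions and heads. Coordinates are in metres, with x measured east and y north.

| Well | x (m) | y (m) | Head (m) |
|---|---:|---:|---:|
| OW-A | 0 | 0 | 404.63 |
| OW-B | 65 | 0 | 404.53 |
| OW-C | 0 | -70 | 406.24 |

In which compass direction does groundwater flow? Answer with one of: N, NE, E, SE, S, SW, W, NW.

∂h/∂x = (404.53 − 404.63) / (65 − 0) = -0.001538
∂h/∂y = (406.24 − 404.63) / (-70 − 0) = -0.02300
Flow = −∇h = (+0.001538 east, +0.02300 north), which points north.

N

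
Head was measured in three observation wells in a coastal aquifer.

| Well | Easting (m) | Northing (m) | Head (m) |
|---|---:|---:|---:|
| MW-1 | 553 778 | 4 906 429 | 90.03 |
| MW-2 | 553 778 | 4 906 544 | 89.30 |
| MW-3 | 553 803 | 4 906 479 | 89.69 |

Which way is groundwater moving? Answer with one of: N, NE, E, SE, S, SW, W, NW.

N

Differences from MW-1: to MW-2 (Δx, Δy, Δh) = (0, 115, -0.73); to MW-3 = (25, 50, -0.34).
Solve a·Δx + b·Δy = Δh: det = 0·50 − 25·115 = -2875.
∂h/∂x = [(-0.73)·50 − (-0.34)·115] / -2875 = -0.0009043
∂h/∂y = [0·(-0.34) − 25·(-0.73)] / -2875 = -0.006348
Flow = −∇h = (+0.0009043 east, +0.006348 north), which points north.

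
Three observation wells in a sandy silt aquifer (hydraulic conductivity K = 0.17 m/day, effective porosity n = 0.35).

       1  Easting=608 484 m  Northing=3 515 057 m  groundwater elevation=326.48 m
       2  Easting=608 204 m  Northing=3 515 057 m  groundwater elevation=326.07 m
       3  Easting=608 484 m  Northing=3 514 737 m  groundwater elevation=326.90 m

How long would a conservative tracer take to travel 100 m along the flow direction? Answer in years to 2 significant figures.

∂h/∂x = (326.07 − 326.48) / (608204 − 608484) = +0.001464
∂h/∂y = (326.90 − 326.48) / (3514737 − 3515057) = -0.001312
|∇h| = √(0.001464² + -0.001312²) = 0.001966
Seepage velocity v = K·i/n = 0.17 × 0.001966 / 0.35 = 0.0009549 m/day.
t = 100 / 0.0009549 = 1.047e+05 days = 287 years.

290 years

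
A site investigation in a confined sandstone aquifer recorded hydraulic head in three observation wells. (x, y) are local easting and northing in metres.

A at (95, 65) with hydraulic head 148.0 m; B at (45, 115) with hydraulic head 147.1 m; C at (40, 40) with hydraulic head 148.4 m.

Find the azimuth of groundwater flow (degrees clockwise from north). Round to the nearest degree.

358°

With h = a·x + b·y + c and A as origin, the differences give:
  (-50)·a + 50·b = -0.9
  (-55)·a + (-25)·b = +0.4
Eliminate b (×(-25) and ×50, subtract): 4000·a = 2.50 → a = ∂h/∂x = +0.0006250
Back-substitute: b = ∂h/∂y = -0.01738.
Flow direction (−∇h) has components (-0.0006250 E, +0.01738 N).
Azimuth = atan2(E, N) = atan2(-0.0006250, +0.01738) = 357.9° ≈ 358°.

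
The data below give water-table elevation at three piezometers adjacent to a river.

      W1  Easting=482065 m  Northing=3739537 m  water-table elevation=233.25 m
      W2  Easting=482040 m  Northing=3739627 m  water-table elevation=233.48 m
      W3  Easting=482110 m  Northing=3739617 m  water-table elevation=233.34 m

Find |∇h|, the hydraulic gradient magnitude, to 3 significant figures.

0.00269

Taking W1 as reference: W2−W1 = (-25, 90, +0.23); W3−W1 = (45, 80, +0.09).
Solve a·Δx + b·Δy = Δh: det = (-25)·80 − 45·90 = -6050.
∂h/∂x = [(+0.23)·80 − (+0.09)·90] / -6050 = -0.001702
∂h/∂y = [(-25)·(+0.09) − 45·(+0.23)] / -6050 = +0.002083
|∇h| = √(-0.001702² + 0.002083²) = 0.00269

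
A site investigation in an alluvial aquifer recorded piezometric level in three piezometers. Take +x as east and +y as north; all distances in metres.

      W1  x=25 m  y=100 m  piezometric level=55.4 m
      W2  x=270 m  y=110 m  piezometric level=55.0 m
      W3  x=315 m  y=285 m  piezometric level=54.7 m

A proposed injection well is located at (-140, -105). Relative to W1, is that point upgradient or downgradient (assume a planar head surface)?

Taking W1 as reference: W2−W1 = (245, 10, -0.4); W3−W1 = (290, 185, -0.7).
Solve a·Δx + b·Δy = Δh: det = 245·185 − 290·10 = 42425.
∂h/∂x = [(-0.4)·185 − (-0.7)·10] / 42425 = -0.001579
∂h/∂y = [245·(-0.7) − 290·(-0.4)] / 42425 = -0.001308
Head at (-140, -105) = 55.4 + (-0.001579)·(-165) + (-0.001308)·(-205) = 55.93 m.
That is higher than the 55.4 m at W1, so the point is upgradient.

upgradient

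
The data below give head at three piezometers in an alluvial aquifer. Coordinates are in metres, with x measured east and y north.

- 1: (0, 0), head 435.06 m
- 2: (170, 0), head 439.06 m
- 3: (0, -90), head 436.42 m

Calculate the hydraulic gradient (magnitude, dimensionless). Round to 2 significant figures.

0.028

∂h/∂x = (439.06 − 435.06) / (170 − 0) = +0.02353
∂h/∂y = (436.42 − 435.06) / (-90 − 0) = -0.01511
|∇h| = √(0.02353² + -0.01511²) = 0.02796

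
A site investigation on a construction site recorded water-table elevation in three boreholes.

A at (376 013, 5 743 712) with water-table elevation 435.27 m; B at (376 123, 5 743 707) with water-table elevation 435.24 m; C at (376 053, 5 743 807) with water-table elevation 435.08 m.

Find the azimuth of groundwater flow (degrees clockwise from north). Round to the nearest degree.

With h = a·x + b·y + c and A as origin, the differences give:
  110·a + (-5)·b = -0.03
  40·a + 95·b = -0.19
Eliminate b (×95 and ×(-5), subtract): 10650·a = -3.800 → a = ∂h/∂x = -0.0003568
Back-substitute: b = ∂h/∂y = -0.001850.
Flow direction (−∇h) has components (+0.0003568 E, +0.001850 N).
Azimuth = atan2(E, N) = atan2(+0.0003568, +0.001850) = 10.9° ≈ 011°.

011°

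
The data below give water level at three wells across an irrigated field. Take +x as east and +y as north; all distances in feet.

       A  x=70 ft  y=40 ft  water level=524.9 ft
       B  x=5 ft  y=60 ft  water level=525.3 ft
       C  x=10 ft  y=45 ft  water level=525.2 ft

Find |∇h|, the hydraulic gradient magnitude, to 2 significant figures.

Differences from A: to B (Δx, Δy, Δh) = (-65, 20, +0.4); to C = (-60, 5, +0.3).
Determinant of the coordinate differences = (-65)·5 − (-60)·20 = 875.
∂h/∂x = [(+0.4)·5 − (+0.3)·20] / 875 = -0.004571
∂h/∂y = [(-65)·(+0.3) − (-60)·(+0.4)] / 875 = +0.005143
|∇h| = √(-0.004571² + 0.005143²) = 0.006881

0.0069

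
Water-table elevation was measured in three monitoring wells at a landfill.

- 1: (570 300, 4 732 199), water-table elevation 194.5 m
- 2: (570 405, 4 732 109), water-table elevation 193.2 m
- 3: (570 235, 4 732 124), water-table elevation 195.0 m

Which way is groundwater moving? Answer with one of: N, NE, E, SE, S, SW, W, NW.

Three-point gradient (reference 1): Δ to 2 = (105, -90, -1.3), Δ to 3 = (-65, -75, +0.5).
∂h/∂x = -0.01038, ∂h/∂y = +0.002332 (det = -13725).
Flow = −∇h = (+0.01038 east, -0.002332 north), which points east.

E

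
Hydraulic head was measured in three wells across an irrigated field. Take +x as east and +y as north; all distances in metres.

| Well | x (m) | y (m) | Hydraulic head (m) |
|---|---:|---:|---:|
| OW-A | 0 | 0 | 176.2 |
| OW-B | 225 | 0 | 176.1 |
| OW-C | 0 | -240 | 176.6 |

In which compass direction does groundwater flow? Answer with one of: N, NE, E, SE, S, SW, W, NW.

N

∂h/∂x = (176.1 − 176.2) / (225 − 0) = -0.0004444
∂h/∂y = (176.6 − 176.2) / (-240 − 0) = -0.001667
Flow = −∇h = (+0.0004444 east, +0.001667 north), which points north.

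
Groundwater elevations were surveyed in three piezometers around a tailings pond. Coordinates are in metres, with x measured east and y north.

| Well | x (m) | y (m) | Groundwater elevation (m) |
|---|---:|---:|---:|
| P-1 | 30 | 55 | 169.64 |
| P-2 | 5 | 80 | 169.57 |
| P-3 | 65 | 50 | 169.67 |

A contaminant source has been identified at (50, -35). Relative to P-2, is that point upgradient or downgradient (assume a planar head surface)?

With h = a·x + b·y + c and P-1 as origin, the differences give:
  (-25)·a + 25·b = -0.07
  35·a + (-5)·b = +0.03
Eliminate b (×(-5) and ×25, subtract): -750·a = -0.400 → a = ∂h/∂x = +0.0005333
Back-substitute: b = ∂h/∂y = -0.002267.
Head at (50, -35) = 169.64 + (+0.0005333)·(20) + (-0.002267)·(-90) = 169.85 m.
That is higher than the 169.57 m at P-2, so the point is upgradient.

upgradient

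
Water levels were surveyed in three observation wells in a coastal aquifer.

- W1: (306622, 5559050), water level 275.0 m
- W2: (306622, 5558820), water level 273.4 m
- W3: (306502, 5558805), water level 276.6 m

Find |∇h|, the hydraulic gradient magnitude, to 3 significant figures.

0.0284

Differences from W1: to W2 (Δx, Δy, Δh) = (0, -230, -1.6); to W3 = (-120, -245, +1.6).
Solve a·Δx + b·Δy = Δh: det = 0·(-245) − (-120)·(-230) = -27600.
∂h/∂x = [(-1.6)·(-245) − (+1.6)·(-230)] / -27600 = -0.02754
∂h/∂y = [0·(+1.6) − (-120)·(-1.6)] / -27600 = +0.006957
|∇h| = √(-0.02754² + 0.006957²) = 0.02841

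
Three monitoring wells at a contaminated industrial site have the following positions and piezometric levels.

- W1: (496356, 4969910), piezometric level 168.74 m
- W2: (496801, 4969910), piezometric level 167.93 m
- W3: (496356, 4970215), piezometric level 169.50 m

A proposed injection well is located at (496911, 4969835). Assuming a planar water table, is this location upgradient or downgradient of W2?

∂h/∂x = (167.93 − 168.74) / (496801 − 496356) = -0.001820
∂h/∂y = (169.50 − 168.74) / (4970215 − 4969910) = +0.002492
Head at (496911, 4969835) = 168.74 + (-0.001820)·(555) + (+0.002492)·(-75) = 167.54 m.
That is lower than the 167.93 m at W2, so the point is downgradient.

downgradient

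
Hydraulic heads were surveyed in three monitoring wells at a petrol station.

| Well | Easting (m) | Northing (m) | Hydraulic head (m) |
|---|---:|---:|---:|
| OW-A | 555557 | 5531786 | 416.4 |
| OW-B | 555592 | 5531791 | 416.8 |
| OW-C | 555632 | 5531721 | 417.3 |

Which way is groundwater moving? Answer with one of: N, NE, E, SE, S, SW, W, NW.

Differences from OW-A: to OW-B (Δx, Δy, Δh) = (35, 5, +0.4); to OW-C = (75, -65, +0.9).
Solve a·Δx + b·Δy = Δh: det = 35·(-65) − 75·5 = -2650.
∂h/∂x = [(+0.4)·(-65) − (+0.9)·5] / -2650 = +0.01151
∂h/∂y = [35·(+0.9) − 75·(+0.4)] / -2650 = -0.0005660
Flow = −∇h = (-0.01151 east, +0.0005660 north), which points west.

W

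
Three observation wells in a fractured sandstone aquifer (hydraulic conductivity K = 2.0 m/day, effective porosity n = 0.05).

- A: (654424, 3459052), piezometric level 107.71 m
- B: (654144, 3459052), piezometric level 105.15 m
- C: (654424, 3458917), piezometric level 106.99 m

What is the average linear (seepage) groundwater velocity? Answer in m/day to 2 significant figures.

∂h/∂x = (105.15 − 107.71) / (654144 − 654424) = +0.009143
∂h/∂y = (106.99 − 107.71) / (3458917 − 3459052) = +0.005333
|∇h| = √(0.009143² + 0.005333²) = 0.01058
Seepage velocity v = K·i/n = 2.0 × 0.01058 / 0.05 = 0.4232 m/day.

0.42 m/day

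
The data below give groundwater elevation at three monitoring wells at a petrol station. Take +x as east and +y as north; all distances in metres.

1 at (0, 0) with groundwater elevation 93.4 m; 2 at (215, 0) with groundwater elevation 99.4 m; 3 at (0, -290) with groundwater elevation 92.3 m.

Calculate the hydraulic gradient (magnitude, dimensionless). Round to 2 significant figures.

∂h/∂x = (99.4 − 93.4) / (215 − 0) = +0.02791
∂h/∂y = (92.3 − 93.4) / (-290 − 0) = +0.003793
|∇h| = √(0.02791² + 0.003793²) = 0.02817

0.028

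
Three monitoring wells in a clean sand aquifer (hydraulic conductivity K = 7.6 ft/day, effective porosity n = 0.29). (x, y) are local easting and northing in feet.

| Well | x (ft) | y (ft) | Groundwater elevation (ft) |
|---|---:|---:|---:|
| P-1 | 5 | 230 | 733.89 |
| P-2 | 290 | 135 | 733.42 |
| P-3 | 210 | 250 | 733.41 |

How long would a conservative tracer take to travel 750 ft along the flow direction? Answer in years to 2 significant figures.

29 years

Taking P-1 as reference: P-2−P-1 = (285, -95, -0.47); P-3−P-1 = (205, 20, -0.48).
Determinant of the coordinate differences = 285·20 − 205·(-95) = 25175.
∂h/∂x = [(-0.47)·20 − (-0.48)·(-95)] / 25175 = -0.002185
∂h/∂y = [285·(-0.48) − 205·(-0.47)] / 25175 = -0.001607
|∇h| = √(-0.002185² + -0.001607²) = 0.002712
Seepage velocity v = K·i/n = 7.6 × 0.002712 / 0.29 = 0.07107 ft/day.
t = 750 / 0.07107 = 1.055e+04 days = 28.9 years.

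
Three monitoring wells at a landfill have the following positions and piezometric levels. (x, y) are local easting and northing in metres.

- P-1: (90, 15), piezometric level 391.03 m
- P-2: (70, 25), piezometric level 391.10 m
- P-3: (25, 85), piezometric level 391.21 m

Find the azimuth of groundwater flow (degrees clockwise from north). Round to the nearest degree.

Taking P-1 as reference: P-2−P-1 = (-20, 10, +0.07); P-3−P-1 = (-65, 70, +0.18).
Solve a·Δx + b·Δy = Δh: det = (-20)·70 − (-65)·10 = -750.
∂h/∂x = [(+0.07)·70 − (+0.18)·10] / -750 = -0.004133
∂h/∂y = [(-20)·(+0.18) − (-65)·(+0.07)] / -750 = -0.001267
Flow direction (−∇h) has components (+0.004133 E, +0.001267 N).
Azimuth = atan2(E, N) = atan2(+0.004133, +0.001267) = 73.0° ≈ 073°.

073°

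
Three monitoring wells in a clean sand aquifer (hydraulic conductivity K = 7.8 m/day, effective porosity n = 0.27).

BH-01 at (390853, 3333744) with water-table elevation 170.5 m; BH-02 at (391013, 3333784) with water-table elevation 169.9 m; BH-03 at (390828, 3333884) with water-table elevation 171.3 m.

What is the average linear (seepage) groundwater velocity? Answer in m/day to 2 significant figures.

0.20 m/day

Differences from BH-01: to BH-02 (Δx, Δy, Δh) = (160, 40, -0.6); to BH-03 = (-25, 140, +0.8).
Determinant of the coordinate differences = 160·140 − (-25)·40 = 23400.
∂h/∂x = [(-0.6)·140 − (+0.8)·40] / 23400 = -0.004957
∂h/∂y = [160·(+0.8) − (-25)·(-0.6)] / 23400 = +0.004829
|∇h| = √(-0.004957² + 0.004829²) = 0.00692
Seepage velocity v = K·i/n = 7.8 × 0.00692 / 0.27 = 0.1999 m/day.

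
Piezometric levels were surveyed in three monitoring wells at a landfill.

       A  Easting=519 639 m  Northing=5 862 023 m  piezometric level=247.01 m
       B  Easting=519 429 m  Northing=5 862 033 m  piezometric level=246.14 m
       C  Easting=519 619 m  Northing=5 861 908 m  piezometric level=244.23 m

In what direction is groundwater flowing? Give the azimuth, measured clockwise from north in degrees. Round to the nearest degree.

Taking A as reference: B−A = (-210, 10, -0.87); C−A = (-20, -115, -2.78).
Determinant of the coordinate differences = (-210)·(-115) − (-20)·10 = 24350.
∂h/∂x = [(-0.87)·(-115) − (-2.78)·10] / 24350 = +0.005251
∂h/∂y = [(-210)·(-2.78) − (-20)·(-0.87)] / 24350 = +0.02326
Flow direction (−∇h) has components (-0.005251 E, -0.02326 N).
Azimuth = atan2(E, N) = atan2(-0.005251, -0.02326) = 192.7° ≈ 193°.

193°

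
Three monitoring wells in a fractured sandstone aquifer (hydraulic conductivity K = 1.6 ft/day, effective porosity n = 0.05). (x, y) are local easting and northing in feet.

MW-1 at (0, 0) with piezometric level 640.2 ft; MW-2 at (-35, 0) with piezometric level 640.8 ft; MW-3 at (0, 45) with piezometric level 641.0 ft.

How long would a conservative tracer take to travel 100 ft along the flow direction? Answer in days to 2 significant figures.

∂h/∂x = (640.8 − 640.2) / (-35 − 0) = -0.01714
∂h/∂y = (641.0 − 640.2) / (45 − 0) = +0.01778
|∇h| = √(-0.01714² + 0.01778²) = 0.0247
Seepage velocity v = K·i/n = 1.6 × 0.0247 / 0.05 = 0.7904 ft/day.
t = 100 / 0.7904 = 126.5 days.

130 days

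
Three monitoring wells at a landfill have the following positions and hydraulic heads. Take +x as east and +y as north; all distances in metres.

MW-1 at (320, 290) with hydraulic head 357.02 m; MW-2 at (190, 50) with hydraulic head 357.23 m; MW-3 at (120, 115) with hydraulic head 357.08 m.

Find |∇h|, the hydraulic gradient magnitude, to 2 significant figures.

0.0016

Differences from MW-1: to MW-2 (Δx, Δy, Δh) = (-130, -240, +0.21); to MW-3 = (-200, -175, +0.06).
Solve a·Δx + b·Δy = Δh: det = (-130)·(-175) − (-200)·(-240) = -25250.
∂h/∂x = [(+0.21)·(-175) − (+0.06)·(-240)] / -25250 = +0.0008851
∂h/∂y = [(-130)·(+0.06) − (-200)·(+0.21)] / -25250 = -0.001354
|∇h| = √(0.0008851² + -0.001354²) = 0.001618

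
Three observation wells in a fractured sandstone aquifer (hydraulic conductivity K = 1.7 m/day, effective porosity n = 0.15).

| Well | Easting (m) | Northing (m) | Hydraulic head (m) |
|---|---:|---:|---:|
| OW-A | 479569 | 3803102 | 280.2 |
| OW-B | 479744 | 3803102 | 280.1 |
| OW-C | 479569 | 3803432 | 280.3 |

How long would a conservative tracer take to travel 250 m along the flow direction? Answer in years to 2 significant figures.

∂h/∂x = (280.1 − 280.2) / (479744 − 479569) = -0.0005714
∂h/∂y = (280.3 − 280.2) / (3803432 − 3803102) = +0.0003030
|∇h| = √(-0.0005714² + 0.0003030²) = 0.0006468
Seepage velocity v = K·i/n = 1.7 × 0.0006468 / 0.15 = 0.00733 m/day.
t = 250 / 0.00733 = 3.411e+04 days = 93.4 years.

93 years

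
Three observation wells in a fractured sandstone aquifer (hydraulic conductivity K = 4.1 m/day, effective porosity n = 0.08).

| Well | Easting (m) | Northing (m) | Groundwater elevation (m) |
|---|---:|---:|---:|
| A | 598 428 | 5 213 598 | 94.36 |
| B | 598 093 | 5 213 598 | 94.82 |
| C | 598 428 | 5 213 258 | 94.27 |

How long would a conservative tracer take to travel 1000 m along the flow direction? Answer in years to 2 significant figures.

∂h/∂x = (94.82 − 94.36) / (598093 − 598428) = -0.001373
∂h/∂y = (94.27 − 94.36) / (5213258 − 5213598) = +0.0002647
|∇h| = √(-0.001373² + 0.0002647²) = 0.001398
Seepage velocity v = K·i/n = 4.1 × 0.001398 / 0.08 = 0.07165 m/day.
t = 1000 / 0.07165 = 1.396e+04 days = 38.2 years.

38 years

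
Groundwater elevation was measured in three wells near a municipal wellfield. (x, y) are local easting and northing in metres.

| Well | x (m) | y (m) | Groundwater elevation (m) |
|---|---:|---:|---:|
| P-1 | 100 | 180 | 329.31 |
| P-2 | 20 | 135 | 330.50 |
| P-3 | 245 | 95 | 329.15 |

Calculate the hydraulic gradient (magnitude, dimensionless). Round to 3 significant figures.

0.0145

Differences from P-1: to P-2 (Δx, Δy, Δh) = (-80, -45, +1.19); to P-3 = (145, -85, -0.16).
Solve a·Δx + b·Δy = Δh: det = (-80)·(-85) − 145·(-45) = 13325.
∂h/∂x = [(+1.19)·(-85) − (-0.16)·(-45)] / 13325 = -0.008131
∂h/∂y = [(-80)·(-0.16) − 145·(+1.19)] / 13325 = -0.01199
|∇h| = √(-0.008131² + -0.01199²) = 0.01449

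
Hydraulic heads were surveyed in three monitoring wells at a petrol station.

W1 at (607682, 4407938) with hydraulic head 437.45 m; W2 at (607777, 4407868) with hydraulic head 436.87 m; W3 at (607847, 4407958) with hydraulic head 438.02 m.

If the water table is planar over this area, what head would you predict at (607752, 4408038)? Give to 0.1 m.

Differences from W1: to W2 (Δx, Δy, Δh) = (95, -70, -0.58); to W3 = (165, 20, +0.57).
Determinant of the coordinate differences = 95·20 − 165·(-70) = 13450.
∂h/∂x = [(-0.58)·20 − (+0.57)·(-70)] / 13450 = +0.002104
∂h/∂y = [95·(+0.57) − 165·(-0.58)] / 13450 = +0.01114
h(607752, 4408038) = 437.45 + (+0.002104)·(70) + (+0.01114)·(100) = 437.45 +0.147 +1.114 = 438.711 m.

438.7 m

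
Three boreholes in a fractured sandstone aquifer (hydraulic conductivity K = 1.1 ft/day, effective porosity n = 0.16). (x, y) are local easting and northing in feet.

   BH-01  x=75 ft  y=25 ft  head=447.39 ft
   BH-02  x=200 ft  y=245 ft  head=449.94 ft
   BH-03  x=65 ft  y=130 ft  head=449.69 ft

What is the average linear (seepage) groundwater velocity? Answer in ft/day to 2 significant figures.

With h = a·x + b·y + c and BH-01 as origin, the differences give:
  125·a + 220·b = +2.55
  (-10)·a + 105·b = +2.30
Eliminate b (×105 and ×220, subtract): 15325·a = -238.250 → a = ∂h/∂x = -0.01555
Back-substitute: b = ∂h/∂y = +0.02042.
|∇h| = √(-0.01555² + 0.02042²) = 0.02567
Seepage velocity v = K·i/n = 1.1 × 0.02567 / 0.16 = 0.1765 ft/day.

0.18 ft/day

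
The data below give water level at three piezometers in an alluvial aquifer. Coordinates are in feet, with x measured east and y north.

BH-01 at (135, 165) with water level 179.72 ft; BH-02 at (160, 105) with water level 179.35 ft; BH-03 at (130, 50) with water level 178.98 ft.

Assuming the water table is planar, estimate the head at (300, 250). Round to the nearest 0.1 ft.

With h = a·x + b·y + c and BH-01 as origin, the differences give:
  25·a + (-60)·b = -0.37
  (-5)·a + (-115)·b = -0.74
Eliminate b (×(-115) and ×(-60), subtract): -3175·a = -1.850 → a = ∂h/∂x = +0.0005827
Back-substitute: b = ∂h/∂y = +0.006409.
h(300, 250) = 179.72 + (+0.0005827)·(165) + (+0.006409)·(85) = 179.72 +0.096 +0.545 = 180.361 ft.

180.4 ft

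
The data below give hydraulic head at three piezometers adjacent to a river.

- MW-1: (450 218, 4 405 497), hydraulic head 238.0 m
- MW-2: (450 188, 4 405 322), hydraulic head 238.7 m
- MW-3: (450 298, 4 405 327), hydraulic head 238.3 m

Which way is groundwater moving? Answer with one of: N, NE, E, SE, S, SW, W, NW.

NE

Differences from MW-1: to MW-2 (Δx, Δy, Δh) = (-30, -175, +0.7); to MW-3 = (80, -170, +0.3).
Determinant of the coordinate differences = (-30)·(-170) − 80·(-175) = 19100.
∂h/∂x = [(+0.7)·(-170) − (+0.3)·(-175)] / 19100 = -0.003482
∂h/∂y = [(-30)·(+0.3) − 80·(+0.7)] / 19100 = -0.003403
Flow = −∇h = (+0.003482 east, +0.003403 north), which points northeast.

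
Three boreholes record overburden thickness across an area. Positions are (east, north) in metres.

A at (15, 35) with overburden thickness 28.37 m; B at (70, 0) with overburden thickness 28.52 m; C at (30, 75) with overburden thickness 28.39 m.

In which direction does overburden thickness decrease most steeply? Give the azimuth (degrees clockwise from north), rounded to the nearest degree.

With d = a·x + b·y + c and A as origin, the differences give:
  55·a + (-35)·b = +0.15
  15·a + 40·b = +0.02
Eliminate b (×40 and ×(-35), subtract): 2725·a = 6.700 → a = ∂d/∂x = +0.002459
Back-substitute: b = ∂d/∂y = -0.0004220.
Steepest decrease is along −∇f: components (-0.002459 E, +0.0004220 N).
Azimuth = atan2(-0.002459, +0.0004220) = 279.7° ≈ 280°.

280°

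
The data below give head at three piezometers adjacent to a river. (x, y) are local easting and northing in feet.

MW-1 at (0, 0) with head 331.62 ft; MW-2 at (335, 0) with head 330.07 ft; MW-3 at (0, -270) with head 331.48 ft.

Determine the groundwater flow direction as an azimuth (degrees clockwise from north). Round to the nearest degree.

∂h/∂x = (330.07 − 331.62) / (335 − 0) = -0.004627
∂h/∂y = (331.48 − 331.62) / (-270 − 0) = +0.0005185
Flow direction (−∇h) has components (+0.004627 E, -0.0005185 N).
Azimuth = atan2(E, N) = atan2(+0.004627, -0.0005185) = 96.4° ≈ 096°.

096°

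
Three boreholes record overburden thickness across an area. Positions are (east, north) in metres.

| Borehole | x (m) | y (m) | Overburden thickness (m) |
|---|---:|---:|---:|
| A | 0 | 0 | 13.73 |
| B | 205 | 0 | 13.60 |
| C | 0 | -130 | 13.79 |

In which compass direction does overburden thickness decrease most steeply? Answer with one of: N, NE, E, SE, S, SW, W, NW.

NE

∂d/∂x = (13.60 − 13.73) / (205 − 0) = -0.0006341
∂d/∂y = (13.79 − 13.73) / (-130 − 0) = -0.0004615
Steepest decrease is along −∇f = (+0.0006341 E, +0.0004615 N) → northeast.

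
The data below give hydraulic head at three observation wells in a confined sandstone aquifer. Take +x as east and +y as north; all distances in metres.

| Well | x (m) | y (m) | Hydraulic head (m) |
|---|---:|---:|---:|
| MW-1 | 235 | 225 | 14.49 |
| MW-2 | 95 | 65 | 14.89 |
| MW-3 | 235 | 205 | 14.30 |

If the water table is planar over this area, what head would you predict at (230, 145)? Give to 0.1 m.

Differences from MW-1: to MW-2 (Δx, Δy, Δh) = (-140, -160, +0.40); to MW-3 = (0, -20, -0.19).
Solve a·Δx + b·Δy = Δh: det = (-140)·(-20) − 0·(-160) = 2800.
∂h/∂x = [(+0.40)·(-20) − (-0.19)·(-160)] / 2800 = -0.01371
∂h/∂y = [(-140)·(-0.19) − 0·(+0.40)] / 2800 = +0.009500
h(230, 145) = 14.49 + (-0.01371)·(-5) + (+0.009500)·(-80) = 14.49 +0.069 -0.760 = 13.799 m.

13.8 m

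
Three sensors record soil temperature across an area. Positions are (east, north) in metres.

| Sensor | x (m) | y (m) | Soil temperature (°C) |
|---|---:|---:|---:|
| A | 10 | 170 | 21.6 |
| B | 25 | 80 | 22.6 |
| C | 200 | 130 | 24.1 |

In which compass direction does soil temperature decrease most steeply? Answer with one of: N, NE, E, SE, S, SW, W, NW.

Three-point gradient (reference A): Δ to B = (15, -90, +1.0), Δ to C = (190, -40, +2.5).
∂T/∂x = +0.01121, ∂T/∂y = -0.009242 (det = 16500).
Steepest decrease is along −∇f = (-0.01121 E, +0.009242 N) → northwest.

NW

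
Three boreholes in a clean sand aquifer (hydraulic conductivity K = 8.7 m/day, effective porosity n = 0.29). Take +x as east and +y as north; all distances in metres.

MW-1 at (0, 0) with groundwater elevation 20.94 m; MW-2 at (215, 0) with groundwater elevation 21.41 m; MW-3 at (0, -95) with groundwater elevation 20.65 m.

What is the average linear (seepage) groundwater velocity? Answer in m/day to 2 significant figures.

0.11 m/day

∂h/∂x = (21.41 − 20.94) / (215 − 0) = +0.002186
∂h/∂y = (20.65 − 20.94) / (-95 − 0) = +0.003053
|∇h| = √(0.002186² + 0.003053²) = 0.003755
Seepage velocity v = K·i/n = 8.7 × 0.003755 / 0.29 = 0.1127 m/day.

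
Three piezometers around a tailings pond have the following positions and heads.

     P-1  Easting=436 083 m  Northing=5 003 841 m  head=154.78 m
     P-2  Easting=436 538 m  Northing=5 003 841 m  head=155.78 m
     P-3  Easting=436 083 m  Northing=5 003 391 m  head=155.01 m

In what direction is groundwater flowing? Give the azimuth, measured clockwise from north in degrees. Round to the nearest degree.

283°

∂h/∂x = (155.78 − 154.78) / (436538 − 436083) = +0.002198
∂h/∂y = (155.01 − 154.78) / (5003391 − 5003841) = -0.0005111
Flow direction (−∇h) has components (-0.002198 E, +0.0005111 N).
Azimuth = atan2(E, N) = atan2(-0.002198, +0.0005111) = 283.1° ≈ 283°.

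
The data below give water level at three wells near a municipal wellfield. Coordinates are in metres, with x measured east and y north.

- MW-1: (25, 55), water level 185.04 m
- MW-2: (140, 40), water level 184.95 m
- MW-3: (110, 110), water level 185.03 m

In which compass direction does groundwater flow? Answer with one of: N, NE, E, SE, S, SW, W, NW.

SE

Taking MW-1 as reference: MW-2−MW-1 = (115, -15, -0.09); MW-3−MW-1 = (85, 55, -0.01).
Solve a·Δx + b·Δy = Δh: det = 115·55 − 85·(-15) = 7600.
∂h/∂x = [(-0.09)·55 − (-0.01)·(-15)] / 7600 = -0.0006711
∂h/∂y = [115·(-0.01) − 85·(-0.09)] / 7600 = +0.0008553
Flow = −∇h = (+0.0006711 east, -0.0008553 north), which points southeast.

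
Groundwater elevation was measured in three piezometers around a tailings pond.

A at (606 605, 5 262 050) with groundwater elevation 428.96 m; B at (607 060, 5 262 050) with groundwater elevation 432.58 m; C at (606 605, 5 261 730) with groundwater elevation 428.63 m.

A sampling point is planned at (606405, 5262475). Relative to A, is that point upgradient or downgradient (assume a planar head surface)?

downgradient

∂h/∂x = (432.58 − 428.96) / (607060 − 606605) = +0.007956
∂h/∂y = (428.63 − 428.96) / (5261730 − 5262050) = +0.001031
Head at (606405, 5262475) = 428.96 + (+0.007956)·(-200) + (+0.001031)·(425) = 427.81 m.
That is lower than the 428.96 m at A, so the point is downgradient.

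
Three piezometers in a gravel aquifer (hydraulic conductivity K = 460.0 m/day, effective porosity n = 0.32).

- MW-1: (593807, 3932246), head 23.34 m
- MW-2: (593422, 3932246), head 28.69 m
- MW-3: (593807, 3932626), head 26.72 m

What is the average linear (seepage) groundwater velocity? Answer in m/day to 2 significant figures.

24 m/day

∂h/∂x = (28.69 − 23.34) / (593422 − 593807) = -0.01390
∂h/∂y = (26.72 − 23.34) / (3932626 − 3932246) = +0.008895
|∇h| = √(-0.01390² + 0.008895²) = 0.0165
Seepage velocity v = K·i/n = 460.0 × 0.0165 / 0.32 = 23.72 m/day.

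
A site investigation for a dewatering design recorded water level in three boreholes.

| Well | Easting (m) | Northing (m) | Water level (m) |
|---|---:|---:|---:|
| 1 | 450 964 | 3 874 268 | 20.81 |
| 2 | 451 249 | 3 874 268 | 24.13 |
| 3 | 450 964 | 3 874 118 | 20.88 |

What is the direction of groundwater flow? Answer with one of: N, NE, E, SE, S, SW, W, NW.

∂h/∂x = (24.13 − 20.81) / (451249 − 450964) = +0.01165
∂h/∂y = (20.88 − 20.81) / (3874118 − 3874268) = -0.0004667
Flow = −∇h = (-0.01165 east, +0.0004667 north), which points west.

W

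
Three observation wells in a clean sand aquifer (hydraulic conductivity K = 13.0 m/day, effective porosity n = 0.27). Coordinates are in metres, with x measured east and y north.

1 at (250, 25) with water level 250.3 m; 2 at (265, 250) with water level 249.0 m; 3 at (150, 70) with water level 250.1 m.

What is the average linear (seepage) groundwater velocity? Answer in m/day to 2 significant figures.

0.28 m/day

Differences from 1: to 2 (Δx, Δy, Δh) = (15, 225, -1.3); to 3 = (-100, 45, -0.2).
Solve a·Δx + b·Δy = Δh: det = 15·45 − (-100)·225 = 23175.
∂h/∂x = [(-1.3)·45 − (-0.2)·225] / 23175 = -0.0005825
∂h/∂y = [15·(-0.2) − (-100)·(-1.3)] / 23175 = -0.005739
|∇h| = √(-0.0005825² + -0.005739²) = 0.005768
Seepage velocity v = K·i/n = 13.0 × 0.005768 / 0.27 = 0.2777 m/day.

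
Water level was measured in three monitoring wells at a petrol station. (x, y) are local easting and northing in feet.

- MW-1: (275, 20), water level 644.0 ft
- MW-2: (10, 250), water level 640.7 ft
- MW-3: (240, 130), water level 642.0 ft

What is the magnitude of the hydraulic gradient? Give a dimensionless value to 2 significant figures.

0.020

Differences from MW-1: to MW-2 (Δx, Δy, Δh) = (-265, 230, -3.3); to MW-3 = (-35, 110, -2.0).
Solve a·Δx + b·Δy = Δh: det = (-265)·110 − (-35)·230 = -21100.
∂h/∂x = [(-3.3)·110 − (-2.0)·230] / -21100 = -0.004597
∂h/∂y = [(-265)·(-2.0) − (-35)·(-3.3)] / -21100 = -0.01964
|∇h| = √(-0.004597² + -0.01964²) = 0.02017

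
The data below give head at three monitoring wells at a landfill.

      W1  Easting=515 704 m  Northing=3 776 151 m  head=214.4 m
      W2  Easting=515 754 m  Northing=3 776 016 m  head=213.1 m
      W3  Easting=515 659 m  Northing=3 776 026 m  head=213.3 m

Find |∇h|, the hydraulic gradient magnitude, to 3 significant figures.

Taking W1 as reference: W2−W1 = (50, -135, -1.3); W3−W1 = (-45, -125, -1.1).
Determinant of the coordinate differences = 50·(-125) − (-45)·(-135) = -12325.
∂h/∂x = [(-1.3)·(-125) − (-1.1)·(-135)] / -12325 = -0.001136
∂h/∂y = [50·(-1.1) − (-45)·(-1.3)] / -12325 = +0.009209
|∇h| = √(-0.001136² + 0.009209²) = 0.009279

0.00928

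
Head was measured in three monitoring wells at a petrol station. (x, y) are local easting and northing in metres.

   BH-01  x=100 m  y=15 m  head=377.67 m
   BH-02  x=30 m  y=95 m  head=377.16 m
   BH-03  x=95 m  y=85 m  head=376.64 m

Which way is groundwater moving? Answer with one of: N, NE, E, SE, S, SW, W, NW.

Three-point gradient (reference BH-01): Δ to BH-02 = (-70, 80, -0.51), Δ to BH-03 = (-5, 70, -1.03).
∂h/∂x = -0.01038, ∂h/∂y = -0.01546 (det = -4500).
Flow = −∇h = (+0.01038 east, +0.01546 north), which points northeast.

NE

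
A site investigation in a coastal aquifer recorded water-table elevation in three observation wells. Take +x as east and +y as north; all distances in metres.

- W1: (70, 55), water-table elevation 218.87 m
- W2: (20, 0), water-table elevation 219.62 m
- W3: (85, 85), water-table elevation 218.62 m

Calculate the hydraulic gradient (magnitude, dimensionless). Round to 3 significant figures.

0.0131

Differences from W1: to W2 (Δx, Δy, Δh) = (-50, -55, +0.75); to W3 = (15, 30, -0.25).
Solve a·Δx + b·Δy = Δh: det = (-50)·30 − 15·(-55) = -675.
∂h/∂x = [(+0.75)·30 − (-0.25)·(-55)] / -675 = -0.01296
∂h/∂y = [(-50)·(-0.25) − 15·(+0.75)] / -675 = -0.001852
|∇h| = √(-0.01296² + -0.001852²) = 0.01309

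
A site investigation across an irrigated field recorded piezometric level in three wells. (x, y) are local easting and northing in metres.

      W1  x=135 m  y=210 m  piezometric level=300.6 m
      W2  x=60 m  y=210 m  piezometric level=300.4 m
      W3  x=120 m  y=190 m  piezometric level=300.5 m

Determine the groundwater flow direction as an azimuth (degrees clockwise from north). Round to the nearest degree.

222°

Three-point gradient (reference W1): Δ to W2 = (-75, 0, -0.2), Δ to W3 = (-15, -20, -0.1).
∂h/∂x = +0.002667, ∂h/∂y = +0.003000 (det = 1500).
Flow direction (−∇h) has components (-0.002667 E, -0.003000 N).
Azimuth = atan2(E, N) = atan2(-0.002667, -0.003000) = 221.6° ≈ 222°.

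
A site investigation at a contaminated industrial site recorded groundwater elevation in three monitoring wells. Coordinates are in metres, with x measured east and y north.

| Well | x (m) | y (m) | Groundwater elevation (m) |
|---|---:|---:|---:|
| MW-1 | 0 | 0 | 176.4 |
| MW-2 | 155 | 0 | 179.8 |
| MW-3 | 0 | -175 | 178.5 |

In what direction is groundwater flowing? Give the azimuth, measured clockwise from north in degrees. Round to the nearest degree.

299°

∂h/∂x = (179.8 − 176.4) / (155 − 0) = +0.02194
∂h/∂y = (178.5 − 176.4) / (-175 − 0) = -0.01200
Flow direction (−∇h) has components (-0.02194 E, +0.01200 N).
Azimuth = atan2(E, N) = atan2(-0.02194, +0.01200) = 298.7° ≈ 299°.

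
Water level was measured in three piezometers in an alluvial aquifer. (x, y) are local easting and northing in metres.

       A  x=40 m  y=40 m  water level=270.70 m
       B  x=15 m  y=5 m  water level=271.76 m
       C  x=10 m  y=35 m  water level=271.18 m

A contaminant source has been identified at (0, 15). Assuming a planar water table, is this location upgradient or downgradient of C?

Differences from A: to B (Δx, Δy, Δh) = (-25, -35, +1.06); to C = (-30, -5, +0.48).
Solve a·Δx + b·Δy = Δh: det = (-25)·(-5) − (-30)·(-35) = -925.
∂h/∂x = [(+1.06)·(-5) − (+0.48)·(-35)] / -925 = -0.01243
∂h/∂y = [(-25)·(+0.48) − (-30)·(+1.06)] / -925 = -0.02141
Head at (0, 15) = 270.70 + (-0.01243)·(-40) + (-0.02141)·(-25) = 271.73 m.
That is higher than the 271.18 m at C, so the point is upgradient.

upgradient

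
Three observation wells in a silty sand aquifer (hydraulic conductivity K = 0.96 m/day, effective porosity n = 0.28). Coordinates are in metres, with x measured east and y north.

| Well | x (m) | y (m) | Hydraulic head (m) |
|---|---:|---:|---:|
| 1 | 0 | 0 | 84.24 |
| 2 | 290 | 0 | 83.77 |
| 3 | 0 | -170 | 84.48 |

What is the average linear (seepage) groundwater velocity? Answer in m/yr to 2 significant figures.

∂h/∂x = (83.77 − 84.24) / (290 − 0) = -0.001621
∂h/∂y = (84.48 − 84.24) / (-170 − 0) = -0.001412
|∇h| = √(-0.001621² + -0.001412²) = 0.00215
Seepage velocity v = K·i/n = 0.96 × 0.00215 / 0.28 = 0.007371 m/day = 2.692 m/yr.

2.7 m/yr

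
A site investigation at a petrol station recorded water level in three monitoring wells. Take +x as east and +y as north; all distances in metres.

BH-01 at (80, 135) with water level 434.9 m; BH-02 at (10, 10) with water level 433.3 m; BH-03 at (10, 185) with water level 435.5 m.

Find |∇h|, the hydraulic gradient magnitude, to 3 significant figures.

With h = a·x + b·y + c and BH-01 as origin, the differences give:
  (-70)·a + (-125)·b = -1.6
  (-70)·a + 50·b = +0.6
Eliminate b (×50 and ×(-125), subtract): -12250·a = -5.00 → a = ∂h/∂x = +0.0004082
Back-substitute: b = ∂h/∂y = +0.01257.
|∇h| = √(0.0004082² + 0.01257²) = 0.01258

0.0126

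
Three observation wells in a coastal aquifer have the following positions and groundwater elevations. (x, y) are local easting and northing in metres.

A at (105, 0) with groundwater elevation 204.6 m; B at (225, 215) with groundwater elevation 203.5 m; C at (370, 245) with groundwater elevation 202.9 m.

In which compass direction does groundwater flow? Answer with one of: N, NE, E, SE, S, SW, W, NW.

NE

Three-point gradient (reference A): Δ to B = (120, 215, -1.1), Δ to C = (265, 245, -1.7).
∂h/∂x = -0.003481, ∂h/∂y = -0.003173 (det = -27575).
Flow = −∇h = (+0.003481 east, +0.003173 north), which points northeast.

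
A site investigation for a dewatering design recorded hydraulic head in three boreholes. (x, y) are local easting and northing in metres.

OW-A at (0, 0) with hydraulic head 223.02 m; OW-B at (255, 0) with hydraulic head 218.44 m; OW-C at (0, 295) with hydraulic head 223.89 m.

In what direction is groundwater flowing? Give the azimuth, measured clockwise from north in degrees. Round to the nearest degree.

∂h/∂x = (218.44 − 223.02) / (255 − 0) = -0.01796
∂h/∂y = (223.89 − 223.02) / (295 − 0) = +0.002949
Flow direction (−∇h) has components (+0.01796 E, -0.002949 N).
Azimuth = atan2(E, N) = atan2(+0.01796, -0.002949) = 99.3° ≈ 099°.

099°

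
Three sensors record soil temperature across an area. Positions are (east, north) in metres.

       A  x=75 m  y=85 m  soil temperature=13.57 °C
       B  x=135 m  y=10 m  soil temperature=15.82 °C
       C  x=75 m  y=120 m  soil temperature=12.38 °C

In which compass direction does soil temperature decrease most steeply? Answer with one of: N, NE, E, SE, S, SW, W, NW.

Taking A as reference: B−A = (60, -75, +2.25); C−A = (0, 35, -1.19).
Determinant of the coordinate differences = 60·35 − 0·(-75) = 2100.
∂T/∂x = [(+2.25)·35 − (-1.19)·(-75)] / 2100 = -0.005000
∂T/∂y = [60·(-1.19) − 0·(+2.25)] / 2100 = -0.03400
Steepest decrease is along −∇f = (+0.005000 E, +0.03400 N) → north.

N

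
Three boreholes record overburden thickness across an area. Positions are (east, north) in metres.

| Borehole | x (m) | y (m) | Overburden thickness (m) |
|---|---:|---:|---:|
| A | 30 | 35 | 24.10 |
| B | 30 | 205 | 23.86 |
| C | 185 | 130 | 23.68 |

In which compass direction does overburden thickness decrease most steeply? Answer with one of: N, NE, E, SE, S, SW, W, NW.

NE

Taking A as reference: B−A = (0, 170, -0.24); C−A = (155, 95, -0.42).
Solve a·Δx + b·Δy = Δd: det = 0·95 − 155·170 = -26350.
∂d/∂x = [(-0.24)·95 − (-0.42)·170] / -26350 = -0.001844
∂d/∂y = [0·(-0.42) − 155·(-0.24)] / -26350 = -0.001412
Steepest decrease is along −∇f = (+0.001844 E, +0.001412 N) → northeast.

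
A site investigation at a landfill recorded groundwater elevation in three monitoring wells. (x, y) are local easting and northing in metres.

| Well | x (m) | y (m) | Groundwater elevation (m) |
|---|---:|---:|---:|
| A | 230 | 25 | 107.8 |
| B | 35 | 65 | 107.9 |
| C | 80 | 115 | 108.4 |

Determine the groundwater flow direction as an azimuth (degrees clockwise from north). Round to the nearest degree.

Taking A as reference: B−A = (-195, 40, +0.1); C−A = (-150, 90, +0.6).
Solve a·Δx + b·Δy = Δh: det = (-195)·90 − (-150)·40 = -11550.
∂h/∂x = [(+0.1)·90 − (+0.6)·40] / -11550 = +0.001299
∂h/∂y = [(-195)·(+0.6) − (-150)·(+0.1)] / -11550 = +0.008831
Flow direction (−∇h) has components (-0.001299 E, -0.008831 N).
Azimuth = atan2(E, N) = atan2(-0.001299, -0.008831) = 188.4° ≈ 188°.

188°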